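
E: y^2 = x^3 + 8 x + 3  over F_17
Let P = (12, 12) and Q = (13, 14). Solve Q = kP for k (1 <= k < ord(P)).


Enumerate multiples of P until we hit Q = (13, 14):
  1P = (12, 12)
  2P = (8, 16)
  3P = (15, 8)
  4P = (5, 7)
  5P = (13, 14)
Match found at i = 5.

k = 5


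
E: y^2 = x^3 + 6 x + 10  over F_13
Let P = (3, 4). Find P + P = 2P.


Doubling: s = (3 x1^2 + a) / (2 y1)
s = (3*3^2 + 6) / (2*4) mod 13 = 9
x3 = s^2 - 2 x1 mod 13 = 9^2 - 2*3 = 10
y3 = s (x1 - x3) - y1 mod 13 = 9 * (3 - 10) - 4 = 11

2P = (10, 11)


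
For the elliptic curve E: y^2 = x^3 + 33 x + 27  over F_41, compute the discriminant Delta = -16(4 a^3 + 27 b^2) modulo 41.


4 a^3 + 27 b^2 = 4*33^3 + 27*27^2 = 143748 + 19683 = 163431
Delta = -16 * (163431) = -2614896
Delta mod 41 = 2

Delta = 2 (mod 41)


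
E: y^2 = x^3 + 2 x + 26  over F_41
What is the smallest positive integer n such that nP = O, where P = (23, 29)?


Compute successive multiples of P until we hit O:
  1P = (23, 29)
  2P = (4, 37)
  3P = (6, 7)
  4P = (8, 29)
  5P = (10, 12)
  6P = (33, 21)
  7P = (25, 30)
  8P = (24, 32)
  ... (continuing to 33P)
  33P = O

ord(P) = 33


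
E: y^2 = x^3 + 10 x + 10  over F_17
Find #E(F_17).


For each x in F_17, count y with y^2 = x^3 + 10 x + 10 mod 17:
  x = 1: RHS = 4, y in [2, 15]  -> 2 point(s)
  x = 2: RHS = 4, y in [2, 15]  -> 2 point(s)
  x = 3: RHS = 16, y in [4, 13]  -> 2 point(s)
  x = 5: RHS = 15, y in [7, 10]  -> 2 point(s)
  x = 7: RHS = 15, y in [7, 10]  -> 2 point(s)
  x = 9: RHS = 13, y in [8, 9]  -> 2 point(s)
  x = 13: RHS = 8, y in [5, 12]  -> 2 point(s)
  x = 14: RHS = 4, y in [2, 15]  -> 2 point(s)
  x = 15: RHS = 16, y in [4, 13]  -> 2 point(s)
  x = 16: RHS = 16, y in [4, 13]  -> 2 point(s)
Affine points: 20. Add the point at infinity: total = 21.

#E(F_17) = 21


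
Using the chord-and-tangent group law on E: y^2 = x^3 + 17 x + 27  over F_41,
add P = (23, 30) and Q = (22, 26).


P != Q, so use the chord formula.
s = (y2 - y1) / (x2 - x1) = (37) / (40) mod 41 = 4
x3 = s^2 - x1 - x2 mod 41 = 4^2 - 23 - 22 = 12
y3 = s (x1 - x3) - y1 mod 41 = 4 * (23 - 12) - 30 = 14

P + Q = (12, 14)


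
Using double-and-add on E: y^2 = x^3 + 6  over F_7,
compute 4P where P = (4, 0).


k = 4 = 100_2 (binary, LSB first: 001)
Double-and-add from P = (4, 0):
  bit 0 = 0: acc unchanged = O
  bit 1 = 0: acc unchanged = O
  bit 2 = 1: acc = O + O = O

4P = O


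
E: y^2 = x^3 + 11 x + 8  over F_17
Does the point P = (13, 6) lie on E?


Check whether y^2 = x^3 + 11 x + 8 (mod 17) for (x, y) = (13, 6).
LHS: y^2 = 6^2 mod 17 = 2
RHS: x^3 + 11 x + 8 = 13^3 + 11*13 + 8 mod 17 = 2
LHS = RHS

Yes, on the curve


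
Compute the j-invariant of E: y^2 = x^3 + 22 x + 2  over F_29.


Delta = -16(4 a^3 + 27 b^2) mod 29 = 11
-1728 * (4 a)^3 = -1728 * (4*22)^3 mod 29 = 12
j = 12 * 11^(-1) mod 29 = 9

j = 9 (mod 29)


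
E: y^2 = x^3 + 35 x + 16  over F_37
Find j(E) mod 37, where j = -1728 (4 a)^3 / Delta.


Delta = -16(4 a^3 + 27 b^2) mod 37 = 32
-1728 * (4 a)^3 = -1728 * (4*35)^3 mod 37 = 29
j = 29 * 32^(-1) mod 37 = 9

j = 9 (mod 37)


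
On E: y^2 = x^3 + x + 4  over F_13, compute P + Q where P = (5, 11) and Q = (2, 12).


P != Q, so use the chord formula.
s = (y2 - y1) / (x2 - x1) = (1) / (10) mod 13 = 4
x3 = s^2 - x1 - x2 mod 13 = 4^2 - 5 - 2 = 9
y3 = s (x1 - x3) - y1 mod 13 = 4 * (5 - 9) - 11 = 12

P + Q = (9, 12)


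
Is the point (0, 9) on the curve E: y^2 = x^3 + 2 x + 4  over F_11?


Check whether y^2 = x^3 + 2 x + 4 (mod 11) for (x, y) = (0, 9).
LHS: y^2 = 9^2 mod 11 = 4
RHS: x^3 + 2 x + 4 = 0^3 + 2*0 + 4 mod 11 = 4
LHS = RHS

Yes, on the curve


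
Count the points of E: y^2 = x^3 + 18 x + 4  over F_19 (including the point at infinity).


For each x in F_19, count y with y^2 = x^3 + 18 x + 4 mod 19:
  x = 0: RHS = 4, y in [2, 17]  -> 2 point(s)
  x = 1: RHS = 4, y in [2, 17]  -> 2 point(s)
  x = 3: RHS = 9, y in [3, 16]  -> 2 point(s)
  x = 4: RHS = 7, y in [8, 11]  -> 2 point(s)
  x = 6: RHS = 5, y in [9, 10]  -> 2 point(s)
  x = 7: RHS = 17, y in [6, 13]  -> 2 point(s)
  x = 10: RHS = 6, y in [5, 14]  -> 2 point(s)
  x = 14: RHS = 17, y in [6, 13]  -> 2 point(s)
  x = 15: RHS = 1, y in [1, 18]  -> 2 point(s)
  x = 17: RHS = 17, y in [6, 13]  -> 2 point(s)
  x = 18: RHS = 4, y in [2, 17]  -> 2 point(s)
Affine points: 22. Add the point at infinity: total = 23.

#E(F_19) = 23


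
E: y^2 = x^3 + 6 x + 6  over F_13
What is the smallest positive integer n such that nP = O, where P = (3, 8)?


Compute successive multiples of P until we hit O:
  1P = (3, 8)
  2P = (11, 8)
  3P = (12, 5)
  4P = (1, 0)
  5P = (12, 8)
  6P = (11, 5)
  7P = (3, 5)
  8P = O

ord(P) = 8


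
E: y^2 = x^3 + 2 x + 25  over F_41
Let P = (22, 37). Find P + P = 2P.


Doubling: s = (3 x1^2 + a) / (2 y1)
s = (3*22^2 + 2) / (2*37) mod 41 = 13
x3 = s^2 - 2 x1 mod 41 = 13^2 - 2*22 = 2
y3 = s (x1 - x3) - y1 mod 41 = 13 * (22 - 2) - 37 = 18

2P = (2, 18)


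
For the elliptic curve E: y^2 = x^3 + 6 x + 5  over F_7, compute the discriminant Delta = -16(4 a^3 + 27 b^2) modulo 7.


4 a^3 + 27 b^2 = 4*6^3 + 27*5^2 = 864 + 675 = 1539
Delta = -16 * (1539) = -24624
Delta mod 7 = 2

Delta = 2 (mod 7)


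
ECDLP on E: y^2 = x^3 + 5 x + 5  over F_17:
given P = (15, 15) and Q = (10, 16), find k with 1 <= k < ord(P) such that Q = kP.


Enumerate multiples of P until we hit Q = (10, 16):
  1P = (15, 15)
  2P = (4, 2)
  3P = (6, 8)
  4P = (5, 6)
  5P = (16, 13)
  6P = (7, 3)
  7P = (10, 1)
  8P = (8, 8)
  9P = (12, 5)
  10P = (3, 8)
  11P = (3, 9)
  12P = (12, 12)
  13P = (8, 9)
  14P = (10, 16)
Match found at i = 14.

k = 14


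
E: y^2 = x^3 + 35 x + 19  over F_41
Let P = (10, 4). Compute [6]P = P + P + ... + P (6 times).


k = 6 = 110_2 (binary, LSB first: 011)
Double-and-add from P = (10, 4):
  bit 0 = 0: acc unchanged = O
  bit 1 = 1: acc = O + (16, 1) = (16, 1)
  bit 2 = 1: acc = (16, 1) + (30, 36) = (32, 0)

6P = (32, 0)


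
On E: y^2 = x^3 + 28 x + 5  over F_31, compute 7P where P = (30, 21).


k = 7 = 111_2 (binary, LSB first: 111)
Double-and-add from P = (30, 21):
  bit 0 = 1: acc = O + (30, 21) = (30, 21)
  bit 1 = 1: acc = (30, 21) + (2, 10) = (9, 26)
  bit 2 = 1: acc = (9, 26) + (0, 25) = (9, 5)

7P = (9, 5)


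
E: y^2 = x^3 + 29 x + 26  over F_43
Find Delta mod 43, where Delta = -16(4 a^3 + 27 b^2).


4 a^3 + 27 b^2 = 4*29^3 + 27*26^2 = 97556 + 18252 = 115808
Delta = -16 * (115808) = -1852928
Delta mod 43 = 28

Delta = 28 (mod 43)


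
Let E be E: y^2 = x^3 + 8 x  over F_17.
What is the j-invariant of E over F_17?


Delta = -16(4 a^3 + 27 b^2) mod 17 = 8
-1728 * (4 a)^3 = -1728 * (4*8)^3 mod 17 = 3
j = 3 * 8^(-1) mod 17 = 11

j = 11 (mod 17)


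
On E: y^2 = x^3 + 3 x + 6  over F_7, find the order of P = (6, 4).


Compute successive multiples of P until we hit O:
  1P = (6, 4)
  2P = (3, 0)
  3P = (6, 3)
  4P = O

ord(P) = 4


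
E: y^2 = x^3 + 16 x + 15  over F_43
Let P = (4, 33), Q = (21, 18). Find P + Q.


P != Q, so use the chord formula.
s = (y2 - y1) / (x2 - x1) = (28) / (17) mod 43 = 32
x3 = s^2 - x1 - x2 mod 43 = 32^2 - 4 - 21 = 10
y3 = s (x1 - x3) - y1 mod 43 = 32 * (4 - 10) - 33 = 33

P + Q = (10, 33)


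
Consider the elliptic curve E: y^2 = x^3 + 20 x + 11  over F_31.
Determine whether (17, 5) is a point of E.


Check whether y^2 = x^3 + 20 x + 11 (mod 31) for (x, y) = (17, 5).
LHS: y^2 = 5^2 mod 31 = 25
RHS: x^3 + 20 x + 11 = 17^3 + 20*17 + 11 mod 31 = 25
LHS = RHS

Yes, on the curve


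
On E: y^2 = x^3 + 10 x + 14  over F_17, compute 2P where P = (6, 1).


Doubling: s = (3 x1^2 + a) / (2 y1)
s = (3*6^2 + 10) / (2*1) mod 17 = 8
x3 = s^2 - 2 x1 mod 17 = 8^2 - 2*6 = 1
y3 = s (x1 - x3) - y1 mod 17 = 8 * (6 - 1) - 1 = 5

2P = (1, 5)


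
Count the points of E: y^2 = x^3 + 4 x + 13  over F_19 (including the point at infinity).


For each x in F_19, count y with y^2 = x^3 + 4 x + 13 mod 19:
  x = 4: RHS = 17, y in [6, 13]  -> 2 point(s)
  x = 5: RHS = 6, y in [5, 14]  -> 2 point(s)
  x = 6: RHS = 6, y in [5, 14]  -> 2 point(s)
  x = 7: RHS = 4, y in [2, 17]  -> 2 point(s)
  x = 8: RHS = 6, y in [5, 14]  -> 2 point(s)
  x = 11: RHS = 1, y in [1, 18]  -> 2 point(s)
  x = 13: RHS = 1, y in [1, 18]  -> 2 point(s)
  x = 14: RHS = 1, y in [1, 18]  -> 2 point(s)
  x = 15: RHS = 9, y in [3, 16]  -> 2 point(s)
  x = 17: RHS = 16, y in [4, 15]  -> 2 point(s)
Affine points: 20. Add the point at infinity: total = 21.

#E(F_19) = 21


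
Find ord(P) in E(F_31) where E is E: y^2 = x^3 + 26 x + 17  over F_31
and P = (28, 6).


Compute successive multiples of P until we hit O:
  1P = (28, 6)
  2P = (24, 22)
  3P = (26, 17)
  4P = (15, 0)
  5P = (26, 14)
  6P = (24, 9)
  7P = (28, 25)
  8P = O

ord(P) = 8


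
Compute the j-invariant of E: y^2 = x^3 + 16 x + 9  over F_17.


Delta = -16(4 a^3 + 27 b^2) mod 17 = 7
-1728 * (4 a)^3 = -1728 * (4*16)^3 mod 17 = 7
j = 7 * 7^(-1) mod 17 = 1

j = 1 (mod 17)


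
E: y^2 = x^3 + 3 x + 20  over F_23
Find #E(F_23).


For each x in F_23, count y with y^2 = x^3 + 3 x + 20 mod 23:
  x = 1: RHS = 1, y in [1, 22]  -> 2 point(s)
  x = 4: RHS = 4, y in [2, 21]  -> 2 point(s)
  x = 6: RHS = 1, y in [1, 22]  -> 2 point(s)
  x = 7: RHS = 16, y in [4, 19]  -> 2 point(s)
  x = 8: RHS = 4, y in [2, 21]  -> 2 point(s)
  x = 11: RHS = 4, y in [2, 21]  -> 2 point(s)
  x = 12: RHS = 13, y in [6, 17]  -> 2 point(s)
  x = 13: RHS = 2, y in [5, 18]  -> 2 point(s)
  x = 14: RHS = 0, y in [0]  -> 1 point(s)
  x = 15: RHS = 13, y in [6, 17]  -> 2 point(s)
  x = 16: RHS = 1, y in [1, 22]  -> 2 point(s)
  x = 17: RHS = 16, y in [4, 19]  -> 2 point(s)
  x = 18: RHS = 18, y in [8, 15]  -> 2 point(s)
  x = 19: RHS = 13, y in [6, 17]  -> 2 point(s)
  x = 21: RHS = 6, y in [11, 12]  -> 2 point(s)
  x = 22: RHS = 16, y in [4, 19]  -> 2 point(s)
Affine points: 31. Add the point at infinity: total = 32.

#E(F_23) = 32


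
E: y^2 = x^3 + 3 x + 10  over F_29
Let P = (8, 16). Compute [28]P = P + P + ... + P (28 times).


k = 28 = 11100_2 (binary, LSB first: 00111)
Double-and-add from P = (8, 16):
  bit 0 = 0: acc unchanged = O
  bit 1 = 0: acc unchanged = O
  bit 2 = 1: acc = O + (16, 6) = (16, 6)
  bit 3 = 1: acc = (16, 6) + (27, 5) = (21, 5)
  bit 4 = 1: acc = (21, 5) + (28, 8) = (8, 13)

28P = (8, 13)


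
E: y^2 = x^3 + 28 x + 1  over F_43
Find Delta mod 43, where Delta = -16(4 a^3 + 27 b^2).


4 a^3 + 27 b^2 = 4*28^3 + 27*1^2 = 87808 + 27 = 87835
Delta = -16 * (87835) = -1405360
Delta mod 43 = 9

Delta = 9 (mod 43)


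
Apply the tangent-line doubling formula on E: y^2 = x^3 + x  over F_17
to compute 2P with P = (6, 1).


Doubling: s = (3 x1^2 + a) / (2 y1)
s = (3*6^2 + 1) / (2*1) mod 17 = 12
x3 = s^2 - 2 x1 mod 17 = 12^2 - 2*6 = 13
y3 = s (x1 - x3) - y1 mod 17 = 12 * (6 - 13) - 1 = 0

2P = (13, 0)


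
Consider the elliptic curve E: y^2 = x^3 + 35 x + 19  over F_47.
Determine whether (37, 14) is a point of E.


Check whether y^2 = x^3 + 35 x + 19 (mod 47) for (x, y) = (37, 14).
LHS: y^2 = 14^2 mod 47 = 8
RHS: x^3 + 35 x + 19 = 37^3 + 35*37 + 19 mod 47 = 32
LHS != RHS

No, not on the curve


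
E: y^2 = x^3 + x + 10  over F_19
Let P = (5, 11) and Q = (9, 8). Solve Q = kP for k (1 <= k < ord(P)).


Enumerate multiples of P until we hit Q = (9, 8):
  1P = (5, 11)
  2P = (9, 8)
Match found at i = 2.

k = 2


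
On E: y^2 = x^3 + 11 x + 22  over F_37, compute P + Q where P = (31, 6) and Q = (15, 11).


P != Q, so use the chord formula.
s = (y2 - y1) / (x2 - x1) = (5) / (21) mod 37 = 2
x3 = s^2 - x1 - x2 mod 37 = 2^2 - 31 - 15 = 32
y3 = s (x1 - x3) - y1 mod 37 = 2 * (31 - 32) - 6 = 29

P + Q = (32, 29)


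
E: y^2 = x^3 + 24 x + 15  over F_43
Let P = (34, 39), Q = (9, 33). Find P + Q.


P != Q, so use the chord formula.
s = (y2 - y1) / (x2 - x1) = (37) / (18) mod 43 = 14
x3 = s^2 - x1 - x2 mod 43 = 14^2 - 34 - 9 = 24
y3 = s (x1 - x3) - y1 mod 43 = 14 * (34 - 24) - 39 = 15

P + Q = (24, 15)


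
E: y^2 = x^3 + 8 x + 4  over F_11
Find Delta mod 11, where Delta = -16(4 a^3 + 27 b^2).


4 a^3 + 27 b^2 = 4*8^3 + 27*4^2 = 2048 + 432 = 2480
Delta = -16 * (2480) = -39680
Delta mod 11 = 8

Delta = 8 (mod 11)


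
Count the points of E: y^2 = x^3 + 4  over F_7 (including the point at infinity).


For each x in F_7, count y with y^2 = x^3 + 0 x + 4 mod 7:
  x = 0: RHS = 4, y in [2, 5]  -> 2 point(s)
Affine points: 2. Add the point at infinity: total = 3.

#E(F_7) = 3


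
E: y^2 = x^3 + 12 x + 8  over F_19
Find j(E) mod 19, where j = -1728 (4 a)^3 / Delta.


Delta = -16(4 a^3 + 27 b^2) mod 19 = 4
-1728 * (4 a)^3 = -1728 * (4*12)^3 mod 19 = 12
j = 12 * 4^(-1) mod 19 = 3

j = 3 (mod 19)


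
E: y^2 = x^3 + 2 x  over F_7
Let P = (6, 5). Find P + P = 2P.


Doubling: s = (3 x1^2 + a) / (2 y1)
s = (3*6^2 + 2) / (2*5) mod 7 = 4
x3 = s^2 - 2 x1 mod 7 = 4^2 - 2*6 = 4
y3 = s (x1 - x3) - y1 mod 7 = 4 * (6 - 4) - 5 = 3

2P = (4, 3)


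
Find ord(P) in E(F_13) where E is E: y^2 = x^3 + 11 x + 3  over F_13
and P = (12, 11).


Compute successive multiples of P until we hit O:
  1P = (12, 11)
  2P = (11, 5)
  3P = (0, 9)
  4P = (5, 1)
  5P = (6, 5)
  6P = (9, 5)
  7P = (9, 8)
  8P = (6, 8)
  ... (continuing to 13P)
  13P = O

ord(P) = 13


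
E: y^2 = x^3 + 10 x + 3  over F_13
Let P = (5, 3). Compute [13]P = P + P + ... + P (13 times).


k = 13 = 1101_2 (binary, LSB first: 1011)
Double-and-add from P = (5, 3):
  bit 0 = 1: acc = O + (5, 3) = (5, 3)
  bit 1 = 0: acc unchanged = (5, 3)
  bit 2 = 1: acc = (5, 3) + (8, 7) = (9, 9)
  bit 3 = 1: acc = (9, 9) + (7, 0) = (1, 1)

13P = (1, 1)


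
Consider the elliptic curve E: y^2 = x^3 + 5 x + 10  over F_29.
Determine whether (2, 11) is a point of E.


Check whether y^2 = x^3 + 5 x + 10 (mod 29) for (x, y) = (2, 11).
LHS: y^2 = 11^2 mod 29 = 5
RHS: x^3 + 5 x + 10 = 2^3 + 5*2 + 10 mod 29 = 28
LHS != RHS

No, not on the curve


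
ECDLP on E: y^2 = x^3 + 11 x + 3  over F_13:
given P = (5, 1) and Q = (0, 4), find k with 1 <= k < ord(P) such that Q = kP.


Enumerate multiples of P until we hit Q = (0, 4):
  1P = (5, 1)
  2P = (6, 8)
  3P = (12, 2)
  4P = (0, 9)
  5P = (9, 8)
  6P = (11, 8)
  7P = (11, 5)
  8P = (9, 5)
  9P = (0, 4)
Match found at i = 9.

k = 9


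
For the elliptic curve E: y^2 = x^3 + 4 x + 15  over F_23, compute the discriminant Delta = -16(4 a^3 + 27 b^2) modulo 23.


4 a^3 + 27 b^2 = 4*4^3 + 27*15^2 = 256 + 6075 = 6331
Delta = -16 * (6331) = -101296
Delta mod 23 = 19

Delta = 19 (mod 23)


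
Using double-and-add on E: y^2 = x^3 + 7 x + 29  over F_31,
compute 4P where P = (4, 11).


k = 4 = 100_2 (binary, LSB first: 001)
Double-and-add from P = (4, 11):
  bit 0 = 0: acc unchanged = O
  bit 1 = 0: acc unchanged = O
  bit 2 = 1: acc = O + (7, 7) = (7, 7)

4P = (7, 7)


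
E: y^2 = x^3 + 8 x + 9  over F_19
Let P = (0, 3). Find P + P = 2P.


Doubling: s = (3 x1^2 + a) / (2 y1)
s = (3*0^2 + 8) / (2*3) mod 19 = 14
x3 = s^2 - 2 x1 mod 19 = 14^2 - 2*0 = 6
y3 = s (x1 - x3) - y1 mod 19 = 14 * (0 - 6) - 3 = 8

2P = (6, 8)


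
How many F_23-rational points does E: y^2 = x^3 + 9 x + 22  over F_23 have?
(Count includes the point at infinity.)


For each x in F_23, count y with y^2 = x^3 + 9 x + 22 mod 23:
  x = 1: RHS = 9, y in [3, 20]  -> 2 point(s)
  x = 2: RHS = 2, y in [5, 18]  -> 2 point(s)
  x = 5: RHS = 8, y in [10, 13]  -> 2 point(s)
  x = 6: RHS = 16, y in [4, 19]  -> 2 point(s)
  x = 8: RHS = 8, y in [10, 13]  -> 2 point(s)
  x = 9: RHS = 4, y in [2, 21]  -> 2 point(s)
  x = 10: RHS = 8, y in [10, 13]  -> 2 point(s)
  x = 11: RHS = 3, y in [7, 16]  -> 2 point(s)
  x = 12: RHS = 18, y in [8, 15]  -> 2 point(s)
  x = 13: RHS = 13, y in [6, 17]  -> 2 point(s)
  x = 15: RHS = 13, y in [6, 17]  -> 2 point(s)
  x = 18: RHS = 13, y in [6, 17]  -> 2 point(s)
  x = 22: RHS = 12, y in [9, 14]  -> 2 point(s)
Affine points: 26. Add the point at infinity: total = 27.

#E(F_23) = 27


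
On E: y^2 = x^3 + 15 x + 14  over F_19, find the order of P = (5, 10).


Compute successive multiples of P until we hit O:
  1P = (5, 10)
  2P = (15, 2)
  3P = (8, 0)
  4P = (15, 17)
  5P = (5, 9)
  6P = O

ord(P) = 6


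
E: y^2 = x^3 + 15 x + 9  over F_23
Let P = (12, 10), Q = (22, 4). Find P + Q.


P != Q, so use the chord formula.
s = (y2 - y1) / (x2 - x1) = (17) / (10) mod 23 = 4
x3 = s^2 - x1 - x2 mod 23 = 4^2 - 12 - 22 = 5
y3 = s (x1 - x3) - y1 mod 23 = 4 * (12 - 5) - 10 = 18

P + Q = (5, 18)


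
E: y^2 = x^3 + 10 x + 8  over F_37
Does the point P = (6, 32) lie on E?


Check whether y^2 = x^3 + 10 x + 8 (mod 37) for (x, y) = (6, 32).
LHS: y^2 = 32^2 mod 37 = 25
RHS: x^3 + 10 x + 8 = 6^3 + 10*6 + 8 mod 37 = 25
LHS = RHS

Yes, on the curve


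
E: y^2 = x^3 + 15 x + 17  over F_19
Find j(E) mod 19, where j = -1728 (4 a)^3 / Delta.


Delta = -16(4 a^3 + 27 b^2) mod 19 = 12
-1728 * (4 a)^3 = -1728 * (4*15)^3 mod 19 = 8
j = 8 * 12^(-1) mod 19 = 7

j = 7 (mod 19)


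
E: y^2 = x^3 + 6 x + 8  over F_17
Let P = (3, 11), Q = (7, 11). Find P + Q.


P != Q, so use the chord formula.
s = (y2 - y1) / (x2 - x1) = (0) / (4) mod 17 = 0
x3 = s^2 - x1 - x2 mod 17 = 0^2 - 3 - 7 = 7
y3 = s (x1 - x3) - y1 mod 17 = 0 * (3 - 7) - 11 = 6

P + Q = (7, 6)


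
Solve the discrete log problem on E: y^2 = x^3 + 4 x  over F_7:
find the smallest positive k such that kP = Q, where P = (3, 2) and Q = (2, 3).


Enumerate multiples of P until we hit Q = (2, 3):
  1P = (3, 2)
  2P = (2, 4)
  3P = (6, 4)
  4P = (0, 0)
  5P = (6, 3)
  6P = (2, 3)
Match found at i = 6.

k = 6


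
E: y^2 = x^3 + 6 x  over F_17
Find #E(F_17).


For each x in F_17, count y with y^2 = x^3 + 6 x + 0 mod 17:
  x = 0: RHS = 0, y in [0]  -> 1 point(s)
  x = 5: RHS = 2, y in [6, 11]  -> 2 point(s)
  x = 8: RHS = 16, y in [4, 13]  -> 2 point(s)
  x = 9: RHS = 1, y in [1, 16]  -> 2 point(s)
  x = 12: RHS = 15, y in [7, 10]  -> 2 point(s)
Affine points: 9. Add the point at infinity: total = 10.

#E(F_17) = 10


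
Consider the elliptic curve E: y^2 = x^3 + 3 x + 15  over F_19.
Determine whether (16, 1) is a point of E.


Check whether y^2 = x^3 + 3 x + 15 (mod 19) for (x, y) = (16, 1).
LHS: y^2 = 1^2 mod 19 = 1
RHS: x^3 + 3 x + 15 = 16^3 + 3*16 + 15 mod 19 = 17
LHS != RHS

No, not on the curve


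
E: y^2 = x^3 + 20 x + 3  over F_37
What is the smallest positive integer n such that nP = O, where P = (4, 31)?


Compute successive multiples of P until we hit O:
  1P = (4, 31)
  2P = (20, 35)
  3P = (20, 2)
  4P = (4, 6)
  5P = O

ord(P) = 5


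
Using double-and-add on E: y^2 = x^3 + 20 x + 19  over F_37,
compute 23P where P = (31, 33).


k = 23 = 10111_2 (binary, LSB first: 11101)
Double-and-add from P = (31, 33):
  bit 0 = 1: acc = O + (31, 33) = (31, 33)
  bit 1 = 1: acc = (31, 33) + (9, 22) = (25, 7)
  bit 2 = 1: acc = (25, 7) + (8, 5) = (14, 3)
  bit 3 = 0: acc unchanged = (14, 3)
  bit 4 = 1: acc = (14, 3) + (27, 22) = (22, 28)

23P = (22, 28)


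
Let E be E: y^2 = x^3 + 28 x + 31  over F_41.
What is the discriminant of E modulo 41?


4 a^3 + 27 b^2 = 4*28^3 + 27*31^2 = 87808 + 25947 = 113755
Delta = -16 * (113755) = -1820080
Delta mod 41 = 33

Delta = 33 (mod 41)


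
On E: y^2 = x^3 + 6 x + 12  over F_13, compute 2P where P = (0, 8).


Doubling: s = (3 x1^2 + a) / (2 y1)
s = (3*0^2 + 6) / (2*8) mod 13 = 2
x3 = s^2 - 2 x1 mod 13 = 2^2 - 2*0 = 4
y3 = s (x1 - x3) - y1 mod 13 = 2 * (0 - 4) - 8 = 10

2P = (4, 10)


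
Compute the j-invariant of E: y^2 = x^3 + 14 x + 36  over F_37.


Delta = -16(4 a^3 + 27 b^2) mod 37 = 35
-1728 * (4 a)^3 = -1728 * (4*14)^3 mod 37 = 6
j = 6 * 35^(-1) mod 37 = 34

j = 34 (mod 37)


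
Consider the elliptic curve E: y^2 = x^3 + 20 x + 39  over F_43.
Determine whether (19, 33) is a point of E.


Check whether y^2 = x^3 + 20 x + 39 (mod 43) for (x, y) = (19, 33).
LHS: y^2 = 33^2 mod 43 = 14
RHS: x^3 + 20 x + 39 = 19^3 + 20*19 + 39 mod 43 = 11
LHS != RHS

No, not on the curve


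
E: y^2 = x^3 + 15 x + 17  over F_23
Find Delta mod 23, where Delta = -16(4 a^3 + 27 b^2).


4 a^3 + 27 b^2 = 4*15^3 + 27*17^2 = 13500 + 7803 = 21303
Delta = -16 * (21303) = -340848
Delta mod 23 = 12

Delta = 12 (mod 23)


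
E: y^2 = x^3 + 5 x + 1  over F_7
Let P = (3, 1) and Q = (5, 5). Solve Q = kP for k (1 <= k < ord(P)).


Enumerate multiples of P until we hit Q = (5, 5):
  1P = (3, 1)
  2P = (5, 2)
  3P = (1, 0)
  4P = (5, 5)
Match found at i = 4.

k = 4


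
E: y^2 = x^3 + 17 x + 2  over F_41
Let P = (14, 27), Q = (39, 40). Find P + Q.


P != Q, so use the chord formula.
s = (y2 - y1) / (x2 - x1) = (13) / (25) mod 41 = 12
x3 = s^2 - x1 - x2 mod 41 = 12^2 - 14 - 39 = 9
y3 = s (x1 - x3) - y1 mod 41 = 12 * (14 - 9) - 27 = 33

P + Q = (9, 33)


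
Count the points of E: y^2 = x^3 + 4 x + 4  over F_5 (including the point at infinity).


For each x in F_5, count y with y^2 = x^3 + 4 x + 4 mod 5:
  x = 0: RHS = 4, y in [2, 3]  -> 2 point(s)
  x = 1: RHS = 4, y in [2, 3]  -> 2 point(s)
  x = 2: RHS = 0, y in [0]  -> 1 point(s)
  x = 4: RHS = 4, y in [2, 3]  -> 2 point(s)
Affine points: 7. Add the point at infinity: total = 8.

#E(F_5) = 8


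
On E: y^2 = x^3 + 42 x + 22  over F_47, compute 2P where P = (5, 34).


Doubling: s = (3 x1^2 + a) / (2 y1)
s = (3*5^2 + 42) / (2*34) mod 47 = 19
x3 = s^2 - 2 x1 mod 47 = 19^2 - 2*5 = 22
y3 = s (x1 - x3) - y1 mod 47 = 19 * (5 - 22) - 34 = 19

2P = (22, 19)


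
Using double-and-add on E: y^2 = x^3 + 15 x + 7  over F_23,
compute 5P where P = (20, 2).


k = 5 = 101_2 (binary, LSB first: 101)
Double-and-add from P = (20, 2):
  bit 0 = 1: acc = O + (20, 2) = (20, 2)
  bit 1 = 0: acc unchanged = (20, 2)
  bit 2 = 1: acc = (20, 2) + (17, 0) = (12, 11)

5P = (12, 11)


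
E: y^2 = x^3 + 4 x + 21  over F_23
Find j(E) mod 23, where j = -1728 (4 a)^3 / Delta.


Delta = -16(4 a^3 + 27 b^2) mod 23 = 18
-1728 * (4 a)^3 = -1728 * (4*4)^3 mod 23 = 17
j = 17 * 18^(-1) mod 23 = 15

j = 15 (mod 23)


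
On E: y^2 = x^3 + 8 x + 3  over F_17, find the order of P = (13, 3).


Compute successive multiples of P until we hit O:
  1P = (13, 3)
  2P = (12, 12)
  3P = (5, 10)
  4P = (8, 16)
  5P = (15, 9)
  6P = (15, 8)
  7P = (8, 1)
  8P = (5, 7)
  ... (continuing to 11P)
  11P = O

ord(P) = 11


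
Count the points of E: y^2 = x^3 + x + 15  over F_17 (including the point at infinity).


For each x in F_17, count y with y^2 = x^3 + 1 x + 15 mod 17:
  x = 0: RHS = 15, y in [7, 10]  -> 2 point(s)
  x = 1: RHS = 0, y in [0]  -> 1 point(s)
  x = 2: RHS = 8, y in [5, 12]  -> 2 point(s)
  x = 4: RHS = 15, y in [7, 10]  -> 2 point(s)
  x = 5: RHS = 9, y in [3, 14]  -> 2 point(s)
  x = 6: RHS = 16, y in [4, 13]  -> 2 point(s)
  x = 7: RHS = 8, y in [5, 12]  -> 2 point(s)
  x = 8: RHS = 8, y in [5, 12]  -> 2 point(s)
  x = 12: RHS = 4, y in [2, 15]  -> 2 point(s)
  x = 13: RHS = 15, y in [7, 10]  -> 2 point(s)
  x = 14: RHS = 2, y in [6, 11]  -> 2 point(s)
  x = 16: RHS = 13, y in [8, 9]  -> 2 point(s)
Affine points: 23. Add the point at infinity: total = 24.

#E(F_17) = 24


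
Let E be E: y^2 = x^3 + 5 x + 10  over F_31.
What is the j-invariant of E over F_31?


Delta = -16(4 a^3 + 27 b^2) mod 31 = 12
-1728 * (4 a)^3 = -1728 * (4*5)^3 mod 31 = 16
j = 16 * 12^(-1) mod 31 = 22

j = 22 (mod 31)


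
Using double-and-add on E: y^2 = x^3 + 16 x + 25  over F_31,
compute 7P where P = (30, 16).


k = 7 = 111_2 (binary, LSB first: 111)
Double-and-add from P = (30, 16):
  bit 0 = 1: acc = O + (30, 16) = (30, 16)
  bit 1 = 1: acc = (30, 16) + (22, 12) = (18, 21)
  bit 2 = 1: acc = (18, 21) + (23, 25) = (8, 18)

7P = (8, 18)


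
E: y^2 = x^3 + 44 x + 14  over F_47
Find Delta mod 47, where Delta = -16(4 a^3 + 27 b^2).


4 a^3 + 27 b^2 = 4*44^3 + 27*14^2 = 340736 + 5292 = 346028
Delta = -16 * (346028) = -5536448
Delta mod 47 = 11

Delta = 11 (mod 47)


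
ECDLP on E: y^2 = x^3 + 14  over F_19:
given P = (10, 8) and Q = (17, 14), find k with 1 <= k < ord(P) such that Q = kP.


Enumerate multiples of P until we hit Q = (17, 14):
  1P = (10, 8)
  2P = (5, 5)
  3P = (15, 8)
  4P = (13, 11)
  5P = (16, 5)
  6P = (17, 5)
  7P = (17, 14)
Match found at i = 7.

k = 7


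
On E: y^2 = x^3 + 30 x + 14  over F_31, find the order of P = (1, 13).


Compute successive multiples of P until we hit O:
  1P = (1, 13)
  2P = (18, 0)
  3P = (1, 18)
  4P = O

ord(P) = 4


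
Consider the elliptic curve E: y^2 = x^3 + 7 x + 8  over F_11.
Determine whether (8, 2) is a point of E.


Check whether y^2 = x^3 + 7 x + 8 (mod 11) for (x, y) = (8, 2).
LHS: y^2 = 2^2 mod 11 = 4
RHS: x^3 + 7 x + 8 = 8^3 + 7*8 + 8 mod 11 = 4
LHS = RHS

Yes, on the curve


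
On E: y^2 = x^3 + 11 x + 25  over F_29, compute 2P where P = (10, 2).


Doubling: s = (3 x1^2 + a) / (2 y1)
s = (3*10^2 + 11) / (2*2) mod 29 = 27
x3 = s^2 - 2 x1 mod 29 = 27^2 - 2*10 = 13
y3 = s (x1 - x3) - y1 mod 29 = 27 * (10 - 13) - 2 = 4

2P = (13, 4)


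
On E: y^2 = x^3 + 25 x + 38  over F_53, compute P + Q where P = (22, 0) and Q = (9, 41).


P != Q, so use the chord formula.
s = (y2 - y1) / (x2 - x1) = (41) / (40) mod 53 = 5
x3 = s^2 - x1 - x2 mod 53 = 5^2 - 22 - 9 = 47
y3 = s (x1 - x3) - y1 mod 53 = 5 * (22 - 47) - 0 = 34

P + Q = (47, 34)


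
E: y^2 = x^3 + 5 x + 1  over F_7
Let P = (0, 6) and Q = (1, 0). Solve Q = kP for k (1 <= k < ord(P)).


Enumerate multiples of P until we hit Q = (1, 0):
  1P = (0, 6)
  2P = (1, 0)
Match found at i = 2.

k = 2


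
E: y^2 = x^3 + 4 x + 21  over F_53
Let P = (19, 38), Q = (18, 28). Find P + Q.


P != Q, so use the chord formula.
s = (y2 - y1) / (x2 - x1) = (43) / (52) mod 53 = 10
x3 = s^2 - x1 - x2 mod 53 = 10^2 - 19 - 18 = 10
y3 = s (x1 - x3) - y1 mod 53 = 10 * (19 - 10) - 38 = 52

P + Q = (10, 52)


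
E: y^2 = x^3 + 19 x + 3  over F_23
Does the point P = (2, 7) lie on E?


Check whether y^2 = x^3 + 19 x + 3 (mod 23) for (x, y) = (2, 7).
LHS: y^2 = 7^2 mod 23 = 3
RHS: x^3 + 19 x + 3 = 2^3 + 19*2 + 3 mod 23 = 3
LHS = RHS

Yes, on the curve


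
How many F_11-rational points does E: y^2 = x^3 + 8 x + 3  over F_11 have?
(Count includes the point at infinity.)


For each x in F_11, count y with y^2 = x^3 + 8 x + 3 mod 11:
  x = 0: RHS = 3, y in [5, 6]  -> 2 point(s)
  x = 1: RHS = 1, y in [1, 10]  -> 2 point(s)
  x = 2: RHS = 5, y in [4, 7]  -> 2 point(s)
  x = 4: RHS = 0, y in [0]  -> 1 point(s)
  x = 5: RHS = 3, y in [5, 6]  -> 2 point(s)
  x = 6: RHS = 3, y in [5, 6]  -> 2 point(s)
  x = 9: RHS = 1, y in [1, 10]  -> 2 point(s)
  x = 10: RHS = 5, y in [4, 7]  -> 2 point(s)
Affine points: 15. Add the point at infinity: total = 16.

#E(F_11) = 16


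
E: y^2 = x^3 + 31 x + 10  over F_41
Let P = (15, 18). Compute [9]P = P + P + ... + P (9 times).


k = 9 = 1001_2 (binary, LSB first: 1001)
Double-and-add from P = (15, 18):
  bit 0 = 1: acc = O + (15, 18) = (15, 18)
  bit 1 = 0: acc unchanged = (15, 18)
  bit 2 = 0: acc unchanged = (15, 18)
  bit 3 = 1: acc = (15, 18) + (23, 37) = (8, 14)

9P = (8, 14)


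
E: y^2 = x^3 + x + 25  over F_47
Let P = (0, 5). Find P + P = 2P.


Doubling: s = (3 x1^2 + a) / (2 y1)
s = (3*0^2 + 1) / (2*5) mod 47 = 33
x3 = s^2 - 2 x1 mod 47 = 33^2 - 2*0 = 8
y3 = s (x1 - x3) - y1 mod 47 = 33 * (0 - 8) - 5 = 13

2P = (8, 13)


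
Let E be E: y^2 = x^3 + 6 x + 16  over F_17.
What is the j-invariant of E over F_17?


Delta = -16(4 a^3 + 27 b^2) mod 17 = 7
-1728 * (4 a)^3 = -1728 * (4*6)^3 mod 17 = 1
j = 1 * 7^(-1) mod 17 = 5

j = 5 (mod 17)


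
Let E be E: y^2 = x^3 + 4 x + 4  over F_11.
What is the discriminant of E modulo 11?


4 a^3 + 27 b^2 = 4*4^3 + 27*4^2 = 256 + 432 = 688
Delta = -16 * (688) = -11008
Delta mod 11 = 3

Delta = 3 (mod 11)


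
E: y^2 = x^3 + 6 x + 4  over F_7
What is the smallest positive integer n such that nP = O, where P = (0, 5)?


Compute successive multiples of P until we hit O:
  1P = (0, 5)
  2P = (4, 1)
  3P = (4, 6)
  4P = (0, 2)
  5P = O

ord(P) = 5


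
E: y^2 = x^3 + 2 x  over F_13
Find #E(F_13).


For each x in F_13, count y with y^2 = x^3 + 2 x + 0 mod 13:
  x = 0: RHS = 0, y in [0]  -> 1 point(s)
  x = 1: RHS = 3, y in [4, 9]  -> 2 point(s)
  x = 2: RHS = 12, y in [5, 8]  -> 2 point(s)
  x = 11: RHS = 1, y in [1, 12]  -> 2 point(s)
  x = 12: RHS = 10, y in [6, 7]  -> 2 point(s)
Affine points: 9. Add the point at infinity: total = 10.

#E(F_13) = 10


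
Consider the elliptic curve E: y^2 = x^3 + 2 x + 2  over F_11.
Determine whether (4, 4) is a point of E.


Check whether y^2 = x^3 + 2 x + 2 (mod 11) for (x, y) = (4, 4).
LHS: y^2 = 4^2 mod 11 = 5
RHS: x^3 + 2 x + 2 = 4^3 + 2*4 + 2 mod 11 = 8
LHS != RHS

No, not on the curve


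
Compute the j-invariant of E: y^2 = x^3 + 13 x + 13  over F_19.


Delta = -16(4 a^3 + 27 b^2) mod 19 = 1
-1728 * (4 a)^3 = -1728 * (4*13)^3 mod 19 = 8
j = 8 * 1^(-1) mod 19 = 8

j = 8 (mod 19)


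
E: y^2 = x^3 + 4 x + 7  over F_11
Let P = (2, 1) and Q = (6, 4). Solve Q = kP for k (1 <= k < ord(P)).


Enumerate multiples of P until we hit Q = (6, 4):
  1P = (2, 1)
  2P = (5, 8)
  3P = (7, 2)
  4P = (6, 7)
  5P = (8, 1)
  6P = (1, 10)
  7P = (1, 1)
  8P = (8, 10)
  9P = (6, 4)
Match found at i = 9.

k = 9


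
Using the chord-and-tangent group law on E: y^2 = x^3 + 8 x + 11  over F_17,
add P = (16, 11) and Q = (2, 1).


P != Q, so use the chord formula.
s = (y2 - y1) / (x2 - x1) = (7) / (3) mod 17 = 8
x3 = s^2 - x1 - x2 mod 17 = 8^2 - 16 - 2 = 12
y3 = s (x1 - x3) - y1 mod 17 = 8 * (16 - 12) - 11 = 4

P + Q = (12, 4)


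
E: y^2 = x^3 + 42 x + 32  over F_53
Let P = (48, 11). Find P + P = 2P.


Doubling: s = (3 x1^2 + a) / (2 y1)
s = (3*48^2 + 42) / (2*11) mod 53 = 27
x3 = s^2 - 2 x1 mod 53 = 27^2 - 2*48 = 50
y3 = s (x1 - x3) - y1 mod 53 = 27 * (48 - 50) - 11 = 41

2P = (50, 41)


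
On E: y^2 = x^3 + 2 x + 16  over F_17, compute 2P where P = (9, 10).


k = 2 = 10_2 (binary, LSB first: 01)
Double-and-add from P = (9, 10):
  bit 0 = 0: acc unchanged = O
  bit 1 = 1: acc = O + (12, 0) = (12, 0)

2P = (12, 0)


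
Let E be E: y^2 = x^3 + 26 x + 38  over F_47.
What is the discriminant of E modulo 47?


4 a^3 + 27 b^2 = 4*26^3 + 27*38^2 = 70304 + 38988 = 109292
Delta = -16 * (109292) = -1748672
Delta mod 47 = 10

Delta = 10 (mod 47)


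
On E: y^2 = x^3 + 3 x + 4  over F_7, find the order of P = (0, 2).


Compute successive multiples of P until we hit O:
  1P = (0, 2)
  2P = (1, 6)
  3P = (1, 1)
  4P = (0, 5)
  5P = O

ord(P) = 5


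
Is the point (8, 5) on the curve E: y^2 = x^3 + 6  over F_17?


Check whether y^2 = x^3 + 0 x + 6 (mod 17) for (x, y) = (8, 5).
LHS: y^2 = 5^2 mod 17 = 8
RHS: x^3 + 0 x + 6 = 8^3 + 0*8 + 6 mod 17 = 8
LHS = RHS

Yes, on the curve


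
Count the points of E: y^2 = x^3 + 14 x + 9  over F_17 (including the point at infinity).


For each x in F_17, count y with y^2 = x^3 + 14 x + 9 mod 17:
  x = 0: RHS = 9, y in [3, 14]  -> 2 point(s)
  x = 5: RHS = 0, y in [0]  -> 1 point(s)
  x = 7: RHS = 8, y in [5, 12]  -> 2 point(s)
  x = 8: RHS = 4, y in [2, 15]  -> 2 point(s)
  x = 11: RHS = 15, y in [7, 10]  -> 2 point(s)
  x = 12: RHS = 1, y in [1, 16]  -> 2 point(s)
  x = 13: RHS = 8, y in [5, 12]  -> 2 point(s)
  x = 14: RHS = 8, y in [5, 12]  -> 2 point(s)
Affine points: 15. Add the point at infinity: total = 16.

#E(F_17) = 16


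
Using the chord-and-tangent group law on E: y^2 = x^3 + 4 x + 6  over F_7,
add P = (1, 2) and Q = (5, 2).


P != Q, so use the chord formula.
s = (y2 - y1) / (x2 - x1) = (0) / (4) mod 7 = 0
x3 = s^2 - x1 - x2 mod 7 = 0^2 - 1 - 5 = 1
y3 = s (x1 - x3) - y1 mod 7 = 0 * (1 - 1) - 2 = 5

P + Q = (1, 5)


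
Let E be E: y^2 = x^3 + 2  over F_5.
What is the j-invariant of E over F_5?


Delta = -16(4 a^3 + 27 b^2) mod 5 = 2
-1728 * (4 a)^3 = -1728 * (4*0)^3 mod 5 = 0
j = 0 * 2^(-1) mod 5 = 0

j = 0 (mod 5)


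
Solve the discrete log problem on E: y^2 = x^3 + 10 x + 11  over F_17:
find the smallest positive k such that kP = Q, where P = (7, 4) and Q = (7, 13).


Enumerate multiples of P until we hit Q = (7, 13):
  1P = (7, 4)
  2P = (16, 0)
  3P = (7, 13)
Match found at i = 3.

k = 3


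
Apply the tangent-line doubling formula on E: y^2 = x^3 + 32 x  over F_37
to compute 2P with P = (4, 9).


Doubling: s = (3 x1^2 + a) / (2 y1)
s = (3*4^2 + 32) / (2*9) mod 37 = 25
x3 = s^2 - 2 x1 mod 37 = 25^2 - 2*4 = 25
y3 = s (x1 - x3) - y1 mod 37 = 25 * (4 - 25) - 9 = 21

2P = (25, 21)


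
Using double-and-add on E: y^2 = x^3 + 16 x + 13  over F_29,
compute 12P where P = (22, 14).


k = 12 = 1100_2 (binary, LSB first: 0011)
Double-and-add from P = (22, 14):
  bit 0 = 0: acc unchanged = O
  bit 1 = 0: acc unchanged = O
  bit 2 = 1: acc = O + (4, 5) = (4, 5)
  bit 3 = 1: acc = (4, 5) + (26, 5) = (28, 24)

12P = (28, 24)


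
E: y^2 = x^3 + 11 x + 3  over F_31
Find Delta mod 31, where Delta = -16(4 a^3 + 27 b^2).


4 a^3 + 27 b^2 = 4*11^3 + 27*3^2 = 5324 + 243 = 5567
Delta = -16 * (5567) = -89072
Delta mod 31 = 22

Delta = 22 (mod 31)


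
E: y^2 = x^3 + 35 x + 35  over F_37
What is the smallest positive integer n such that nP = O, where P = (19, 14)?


Compute successive multiples of P until we hit O:
  1P = (19, 14)
  2P = (24, 11)
  3P = (21, 2)
  4P = (33, 33)
  5P = (1, 21)
  6P = (28, 8)
  7P = (11, 30)
  8P = (11, 7)
  ... (continuing to 15P)
  15P = O

ord(P) = 15


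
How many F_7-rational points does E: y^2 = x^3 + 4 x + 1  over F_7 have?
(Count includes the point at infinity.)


For each x in F_7, count y with y^2 = x^3 + 4 x + 1 mod 7:
  x = 0: RHS = 1, y in [1, 6]  -> 2 point(s)
  x = 4: RHS = 4, y in [2, 5]  -> 2 point(s)
Affine points: 4. Add the point at infinity: total = 5.

#E(F_7) = 5


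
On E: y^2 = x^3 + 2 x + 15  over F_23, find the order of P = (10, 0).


Compute successive multiples of P until we hit O:
  1P = (10, 0)
  2P = O

ord(P) = 2


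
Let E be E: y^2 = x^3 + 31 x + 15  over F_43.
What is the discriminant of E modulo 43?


4 a^3 + 27 b^2 = 4*31^3 + 27*15^2 = 119164 + 6075 = 125239
Delta = -16 * (125239) = -2003824
Delta mod 43 = 19

Delta = 19 (mod 43)


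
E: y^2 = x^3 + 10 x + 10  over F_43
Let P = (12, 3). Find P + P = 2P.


Doubling: s = (3 x1^2 + a) / (2 y1)
s = (3*12^2 + 10) / (2*3) mod 43 = 2
x3 = s^2 - 2 x1 mod 43 = 2^2 - 2*12 = 23
y3 = s (x1 - x3) - y1 mod 43 = 2 * (12 - 23) - 3 = 18

2P = (23, 18)


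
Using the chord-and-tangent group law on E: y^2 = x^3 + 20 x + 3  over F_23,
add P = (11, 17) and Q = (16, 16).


P != Q, so use the chord formula.
s = (y2 - y1) / (x2 - x1) = (22) / (5) mod 23 = 9
x3 = s^2 - x1 - x2 mod 23 = 9^2 - 11 - 16 = 8
y3 = s (x1 - x3) - y1 mod 23 = 9 * (11 - 8) - 17 = 10

P + Q = (8, 10)


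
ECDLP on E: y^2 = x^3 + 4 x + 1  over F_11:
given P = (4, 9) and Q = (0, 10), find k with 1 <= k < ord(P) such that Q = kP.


Enumerate multiples of P until we hit Q = (0, 10):
  1P = (4, 9)
  2P = (7, 8)
  3P = (5, 6)
  4P = (0, 1)
  5P = (0, 10)
Match found at i = 5.

k = 5


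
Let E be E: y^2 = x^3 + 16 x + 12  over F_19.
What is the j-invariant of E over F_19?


Delta = -16(4 a^3 + 27 b^2) mod 19 = 16
-1728 * (4 a)^3 = -1728 * (4*16)^3 mod 19 = 1
j = 1 * 16^(-1) mod 19 = 6

j = 6 (mod 19)


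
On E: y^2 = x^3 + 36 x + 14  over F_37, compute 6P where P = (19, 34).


k = 6 = 110_2 (binary, LSB first: 011)
Double-and-add from P = (19, 34):
  bit 0 = 0: acc unchanged = O
  bit 1 = 1: acc = O + (29, 18) = (29, 18)
  bit 2 = 1: acc = (29, 18) + (15, 9) = (34, 29)

6P = (34, 29)


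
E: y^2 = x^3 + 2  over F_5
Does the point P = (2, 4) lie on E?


Check whether y^2 = x^3 + 0 x + 2 (mod 5) for (x, y) = (2, 4).
LHS: y^2 = 4^2 mod 5 = 1
RHS: x^3 + 0 x + 2 = 2^3 + 0*2 + 2 mod 5 = 0
LHS != RHS

No, not on the curve


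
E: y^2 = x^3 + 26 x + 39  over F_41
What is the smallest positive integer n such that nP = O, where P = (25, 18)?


Compute successive multiples of P until we hit O:
  1P = (25, 18)
  2P = (0, 30)
  3P = (14, 21)
  4P = (18, 36)
  5P = (18, 5)
  6P = (14, 20)
  7P = (0, 11)
  8P = (25, 23)
  ... (continuing to 9P)
  9P = O

ord(P) = 9


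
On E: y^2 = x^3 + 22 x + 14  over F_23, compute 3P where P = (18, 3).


k = 3 = 11_2 (binary, LSB first: 11)
Double-and-add from P = (18, 3):
  bit 0 = 1: acc = O + (18, 3) = (18, 3)
  bit 1 = 1: acc = (18, 3) + (19, 0) = (18, 20)

3P = (18, 20)


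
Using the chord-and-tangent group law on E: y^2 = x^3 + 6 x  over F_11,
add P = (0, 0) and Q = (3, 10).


P != Q, so use the chord formula.
s = (y2 - y1) / (x2 - x1) = (10) / (3) mod 11 = 7
x3 = s^2 - x1 - x2 mod 11 = 7^2 - 0 - 3 = 2
y3 = s (x1 - x3) - y1 mod 11 = 7 * (0 - 2) - 0 = 8

P + Q = (2, 8)


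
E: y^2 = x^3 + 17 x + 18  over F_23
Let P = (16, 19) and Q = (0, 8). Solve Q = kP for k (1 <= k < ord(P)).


Enumerate multiples of P until we hit Q = (0, 8):
  1P = (16, 19)
  2P = (3, 2)
  3P = (20, 20)
  4P = (0, 8)
Match found at i = 4.

k = 4


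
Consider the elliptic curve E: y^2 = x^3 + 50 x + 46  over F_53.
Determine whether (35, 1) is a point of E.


Check whether y^2 = x^3 + 50 x + 46 (mod 53) for (x, y) = (35, 1).
LHS: y^2 = 1^2 mod 53 = 1
RHS: x^3 + 50 x + 46 = 35^3 + 50*35 + 46 mod 53 = 45
LHS != RHS

No, not on the curve


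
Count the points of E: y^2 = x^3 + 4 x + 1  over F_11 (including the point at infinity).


For each x in F_11, count y with y^2 = x^3 + 4 x + 1 mod 11:
  x = 0: RHS = 1, y in [1, 10]  -> 2 point(s)
  x = 4: RHS = 4, y in [2, 9]  -> 2 point(s)
  x = 5: RHS = 3, y in [5, 6]  -> 2 point(s)
  x = 7: RHS = 9, y in [3, 8]  -> 2 point(s)
Affine points: 8. Add the point at infinity: total = 9.

#E(F_11) = 9


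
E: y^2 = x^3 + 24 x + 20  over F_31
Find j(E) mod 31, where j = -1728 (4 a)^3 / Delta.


Delta = -16(4 a^3 + 27 b^2) mod 31 = 29
-1728 * (4 a)^3 = -1728 * (4*24)^3 mod 31 = 30
j = 30 * 29^(-1) mod 31 = 16

j = 16 (mod 31)


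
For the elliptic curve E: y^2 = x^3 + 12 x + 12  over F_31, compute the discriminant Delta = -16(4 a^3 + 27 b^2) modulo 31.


4 a^3 + 27 b^2 = 4*12^3 + 27*12^2 = 6912 + 3888 = 10800
Delta = -16 * (10800) = -172800
Delta mod 31 = 25

Delta = 25 (mod 31)


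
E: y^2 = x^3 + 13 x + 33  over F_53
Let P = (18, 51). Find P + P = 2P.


Doubling: s = (3 x1^2 + a) / (2 y1)
s = (3*18^2 + 13) / (2*51) mod 53 = 32
x3 = s^2 - 2 x1 mod 53 = 32^2 - 2*18 = 34
y3 = s (x1 - x3) - y1 mod 53 = 32 * (18 - 34) - 51 = 20

2P = (34, 20)


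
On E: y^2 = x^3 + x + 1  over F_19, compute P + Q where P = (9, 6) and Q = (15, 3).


P != Q, so use the chord formula.
s = (y2 - y1) / (x2 - x1) = (16) / (6) mod 19 = 9
x3 = s^2 - x1 - x2 mod 19 = 9^2 - 9 - 15 = 0
y3 = s (x1 - x3) - y1 mod 19 = 9 * (9 - 0) - 6 = 18

P + Q = (0, 18)


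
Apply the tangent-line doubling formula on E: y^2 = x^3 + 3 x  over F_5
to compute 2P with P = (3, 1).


Doubling: s = (3 x1^2 + a) / (2 y1)
s = (3*3^2 + 3) / (2*1) mod 5 = 0
x3 = s^2 - 2 x1 mod 5 = 0^2 - 2*3 = 4
y3 = s (x1 - x3) - y1 mod 5 = 0 * (3 - 4) - 1 = 4

2P = (4, 4)


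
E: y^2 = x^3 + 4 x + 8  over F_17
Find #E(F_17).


For each x in F_17, count y with y^2 = x^3 + 4 x + 8 mod 17:
  x = 0: RHS = 8, y in [5, 12]  -> 2 point(s)
  x = 1: RHS = 13, y in [8, 9]  -> 2 point(s)
  x = 3: RHS = 13, y in [8, 9]  -> 2 point(s)
  x = 5: RHS = 0, y in [0]  -> 1 point(s)
  x = 8: RHS = 8, y in [5, 12]  -> 2 point(s)
  x = 9: RHS = 8, y in [5, 12]  -> 2 point(s)
  x = 12: RHS = 16, y in [4, 13]  -> 2 point(s)
  x = 13: RHS = 13, y in [8, 9]  -> 2 point(s)
  x = 15: RHS = 9, y in [3, 14]  -> 2 point(s)
Affine points: 17. Add the point at infinity: total = 18.

#E(F_17) = 18


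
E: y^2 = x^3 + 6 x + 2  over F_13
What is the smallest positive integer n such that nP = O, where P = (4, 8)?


Compute successive multiples of P until we hit O:
  1P = (4, 8)
  2P = (4, 5)
  3P = O

ord(P) = 3


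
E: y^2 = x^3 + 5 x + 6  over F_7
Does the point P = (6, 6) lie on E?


Check whether y^2 = x^3 + 5 x + 6 (mod 7) for (x, y) = (6, 6).
LHS: y^2 = 6^2 mod 7 = 1
RHS: x^3 + 5 x + 6 = 6^3 + 5*6 + 6 mod 7 = 0
LHS != RHS

No, not on the curve


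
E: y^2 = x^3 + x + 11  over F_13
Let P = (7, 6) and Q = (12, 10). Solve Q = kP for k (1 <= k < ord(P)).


Enumerate multiples of P until we hit Q = (12, 10):
  1P = (7, 6)
  2P = (11, 1)
  3P = (12, 10)
Match found at i = 3.

k = 3
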